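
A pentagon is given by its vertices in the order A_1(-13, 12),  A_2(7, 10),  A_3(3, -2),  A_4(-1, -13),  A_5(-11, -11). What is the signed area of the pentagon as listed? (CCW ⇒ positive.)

-353

Cross-terms: -214, -44, -41, -132, -275  ⇒  Σ = -706
Signed area = Σ/2 = -353 (negative ⇒ clockwise traversal).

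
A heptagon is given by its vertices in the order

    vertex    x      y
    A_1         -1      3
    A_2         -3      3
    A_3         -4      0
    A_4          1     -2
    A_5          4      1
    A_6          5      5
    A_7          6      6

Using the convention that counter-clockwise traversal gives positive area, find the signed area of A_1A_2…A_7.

Apply Gauss's area formula: 2A = Σ (x_i·y_{i+1} − x_{i+1}·y_i), indices taken mod 7.
Cross-terms: 6, 12, 8, 9, 15, 0, 24  ⇒  Σ = 74
Signed area = Σ/2 = 37 (positive ⇒ counter-clockwise traversal).

37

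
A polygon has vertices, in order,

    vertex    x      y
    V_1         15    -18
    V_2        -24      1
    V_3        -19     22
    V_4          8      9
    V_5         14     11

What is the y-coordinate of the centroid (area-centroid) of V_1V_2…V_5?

413/162

Apply the shoelace (surveyor's) formula. First the cross-terms c_i = x_i·y_{i+1} − x_{i+1}·y_i:
  -417, -509, -347, -38, -417  ⇒  2A = -1728, A = -864.
Then Σ (y_i + y_{i+1})·c_i = -13216, so ȳ = -13216 / (6·(-864)) = 413/162.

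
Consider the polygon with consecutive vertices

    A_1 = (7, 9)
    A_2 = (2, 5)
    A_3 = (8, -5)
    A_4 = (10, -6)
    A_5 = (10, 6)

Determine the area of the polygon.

68.5

Apply Gauss's area formula: 2A = Σ (x_i·y_{i+1} − x_{i+1}·y_i), indices taken mod 5.
Σ = (17) + (-50) + (2) + (120) + (48) = 137
Area = |Σ|/2 = 68.5.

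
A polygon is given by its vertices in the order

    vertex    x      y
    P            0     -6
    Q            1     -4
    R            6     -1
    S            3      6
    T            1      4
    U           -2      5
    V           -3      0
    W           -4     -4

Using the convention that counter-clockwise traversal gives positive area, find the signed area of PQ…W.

P→Q: (0)(-4) − (1)(-6) = 6
Q→R: (1)(-1) − (6)(-4) = 23
R→S: (6)(6) − (3)(-1) = 39
S→T: (3)(4) − (1)(6) = 6
T→U: (1)(5) − (-2)(4) = 13
U→V: (-2)(0) − (-3)(5) = 15
V→W: (-3)(-4) − (-4)(0) = 12
W→P: (-4)(-6) − (0)(-4) = 24
Σ = 138
Signed area = Σ/2 = 69 (positive ⇒ counter-clockwise traversal).

69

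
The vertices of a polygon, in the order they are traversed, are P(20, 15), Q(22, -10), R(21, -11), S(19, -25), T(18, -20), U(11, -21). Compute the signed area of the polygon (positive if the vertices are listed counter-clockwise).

-190.5

Σ = (-530) + (-32) + (-316) + (70) + (-158) + (585) = -381
Signed area = Σ/2 = -190.5 (negative ⇒ clockwise traversal).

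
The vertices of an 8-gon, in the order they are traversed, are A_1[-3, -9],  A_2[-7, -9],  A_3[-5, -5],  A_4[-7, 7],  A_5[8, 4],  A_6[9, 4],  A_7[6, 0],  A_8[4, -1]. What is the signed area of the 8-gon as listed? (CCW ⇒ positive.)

Apply the shoelace (surveyor's) formula: 2A = Σ (x_i·y_{i+1} − x_{i+1}·y_i), indices taken mod 8.
Σ = (-36) + (-10) + (-70) + (-84) + (-4) + (-24) + (-6) + (-39) = -273
Signed area = Σ/2 = -136.5 (negative ⇒ clockwise traversal).

-136.5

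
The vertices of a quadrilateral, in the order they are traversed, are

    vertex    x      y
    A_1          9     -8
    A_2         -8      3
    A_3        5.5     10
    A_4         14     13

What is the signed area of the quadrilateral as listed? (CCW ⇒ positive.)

Apply the shoelace formula: 2A = Σ (x_i·y_{i+1} − x_{i+1}·y_i), indices taken mod 4.
A_1→A_2: (9)(3) − (-8)(-8) = -37
A_2→A_3: (-8)(10) − (5.5)(3) = -96.5
A_3→A_4: (5.5)(13) − (14)(10) = -68.5
A_4→A_1: (14)(-8) − (9)(13) = -229
Σ = -431
Signed area = Σ/2 = -215.5 (negative ⇒ clockwise traversal).

-215.5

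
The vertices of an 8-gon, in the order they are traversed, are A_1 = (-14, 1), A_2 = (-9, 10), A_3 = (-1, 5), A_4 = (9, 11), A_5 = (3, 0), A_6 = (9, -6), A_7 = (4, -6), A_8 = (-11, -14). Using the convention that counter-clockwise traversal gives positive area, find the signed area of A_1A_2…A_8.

A_1→A_2: (-14)(10) − (-9)(1) = -131
A_2→A_3: (-9)(5) − (-1)(10) = -35
A_3→A_4: (-1)(11) − (9)(5) = -56
A_4→A_5: (9)(0) − (3)(11) = -33
A_5→A_6: (3)(-6) − (9)(0) = -18
A_6→A_7: (9)(-6) − (4)(-6) = -30
A_7→A_8: (4)(-14) − (-11)(-6) = -122
A_8→A_1: (-11)(1) − (-14)(-14) = -207
Σ = -632
Signed area = Σ/2 = -316 (negative ⇒ clockwise traversal).

-316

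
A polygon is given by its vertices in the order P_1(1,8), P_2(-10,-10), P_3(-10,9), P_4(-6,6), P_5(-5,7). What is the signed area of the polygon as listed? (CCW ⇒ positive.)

-92.5

Σ = (70) + (-190) + (-6) + (-12) + (-47) = -185
Signed area = Σ/2 = -92.5 (negative ⇒ clockwise traversal).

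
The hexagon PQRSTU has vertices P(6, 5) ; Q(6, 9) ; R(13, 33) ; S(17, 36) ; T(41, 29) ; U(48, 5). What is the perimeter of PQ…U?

|PQ| = √((0)² + (4)²) = √16 = 4
|QR| = √((7)² + (24)²) = √625 = 25
|RS| = √((4)² + (3)²) = √25 = 5
|ST| = √((24)² + (-7)²) = √625 = 25
|TU| = √((7)² + (-24)²) = √625 = 25
|UP| = √((-42)² + (0)²) = √1764 = 42
Perimeter = 4 + 25 + 5 + 25 + 25 + 42 = 126.

126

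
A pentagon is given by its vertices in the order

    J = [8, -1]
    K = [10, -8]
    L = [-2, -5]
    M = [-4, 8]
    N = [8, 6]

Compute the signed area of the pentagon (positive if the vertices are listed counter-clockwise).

-150

Σ = (-54) + (-66) + (-36) + (-88) + (-56) = -300
Signed area = Σ/2 = -150 (negative ⇒ clockwise traversal).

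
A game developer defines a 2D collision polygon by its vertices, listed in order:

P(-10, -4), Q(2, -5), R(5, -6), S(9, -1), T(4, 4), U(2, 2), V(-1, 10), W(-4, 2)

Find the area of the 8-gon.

Apply Gauss's area formula: 2A = Σ (x_i·y_{i+1} − x_{i+1}·y_i), indices taken mod 8.
Σ = (58) + (13) + (49) + (40) + (0) + (22) + (38) + (36) = 256
Area = |Σ|/2 = 128.

128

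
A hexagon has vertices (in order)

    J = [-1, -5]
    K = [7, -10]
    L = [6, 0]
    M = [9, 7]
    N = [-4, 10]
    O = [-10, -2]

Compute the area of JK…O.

210.5

Cross-terms: 45, 60, 42, 118, 108, 48  ⇒  Σ = 421
Area = |Σ|/2 = 210.5.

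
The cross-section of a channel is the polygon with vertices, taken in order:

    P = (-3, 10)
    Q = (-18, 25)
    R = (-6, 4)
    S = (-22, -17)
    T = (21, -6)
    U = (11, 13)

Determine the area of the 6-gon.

Cross-terms: 105, 78, 190, 489, 339, 149  ⇒  Σ = 1350
Area = |Σ|/2 = 675.

675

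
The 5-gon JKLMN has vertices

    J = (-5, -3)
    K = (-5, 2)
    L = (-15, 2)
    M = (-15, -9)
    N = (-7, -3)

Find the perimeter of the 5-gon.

38

|JK| = √((0)² + (5)²) = √25 = 5
|KL| = √((-10)² + (0)²) = √100 = 10
|LM| = √((0)² + (-11)²) = √121 = 11
|MN| = √((8)² + (6)²) = √100 = 10
|NJ| = √((2)² + (0)²) = √4 = 2
Perimeter = 5 + 10 + 11 + 10 + 2 = 38.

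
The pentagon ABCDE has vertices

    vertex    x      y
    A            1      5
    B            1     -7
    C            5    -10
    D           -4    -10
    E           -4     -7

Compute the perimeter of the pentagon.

|AB| = √((0)² + (-12)²) = √144 = 12
|BC| = √((4)² + (-3)²) = √25 = 5
|CD| = √((-9)² + (0)²) = √81 = 9
|DE| = √((0)² + (3)²) = √9 = 3
|EA| = √((5)² + (12)²) = √169 = 13
Perimeter = 12 + 5 + 9 + 3 + 13 = 42.

42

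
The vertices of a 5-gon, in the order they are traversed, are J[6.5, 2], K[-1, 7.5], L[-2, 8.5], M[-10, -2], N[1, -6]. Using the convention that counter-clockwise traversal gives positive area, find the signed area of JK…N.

Σ = (50.75) + (6.5) + (89) + (62) + (41) = 249.25
Signed area = Σ/2 = 124.625 (positive ⇒ counter-clockwise traversal).

124.625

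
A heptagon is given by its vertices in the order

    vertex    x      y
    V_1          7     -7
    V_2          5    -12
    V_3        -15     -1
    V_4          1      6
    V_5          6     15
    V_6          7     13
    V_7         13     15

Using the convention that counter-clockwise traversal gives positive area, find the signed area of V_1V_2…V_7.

Apply the shoelace (surveyor's) formula: 2A = Σ (x_i·y_{i+1} − x_{i+1}·y_i), indices taken mod 7.
V_1→V_2: (7)(-12) − (5)(-7) = -49
V_2→V_3: (5)(-1) − (-15)(-12) = -185
V_3→V_4: (-15)(6) − (1)(-1) = -89
V_4→V_5: (1)(15) − (6)(6) = -21
V_5→V_6: (6)(13) − (7)(15) = -27
V_6→V_7: (7)(15) − (13)(13) = -64
V_7→V_1: (13)(-7) − (7)(15) = -196
Σ = -631
Signed area = Σ/2 = -315.5 (negative ⇒ clockwise traversal).

-315.5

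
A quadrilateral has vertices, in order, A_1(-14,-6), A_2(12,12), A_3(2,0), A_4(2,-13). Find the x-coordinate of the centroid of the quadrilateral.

Apply the shoelace (surveyor's) formula. First the cross-terms c_i = x_i·y_{i+1} − x_{i+1}·y_i:
  -96, -24, -26, -194  ⇒  2A = -340, A = -170.
Then Σ (x_i + x_{i+1})·c_i = 2080, so x̄ = 2080 / (6·(-170)) = -104/51.

-104/51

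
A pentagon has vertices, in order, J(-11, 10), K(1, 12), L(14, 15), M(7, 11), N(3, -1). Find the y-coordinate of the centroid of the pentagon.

690/89

Apply Gauss's area formula. First the cross-terms c_i = x_i·y_{i+1} − x_{i+1}·y_i:
  -142, -153, 49, -40, 19  ⇒  2A = -267, A = -133.5.
Then Σ (y_i + y_{i+1})·c_i = -6210, so ȳ = -6210 / (6·(-133.5)) = 690/89.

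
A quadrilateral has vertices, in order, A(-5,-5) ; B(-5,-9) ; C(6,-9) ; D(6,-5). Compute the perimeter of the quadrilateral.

|AB| = √((0)² + (-4)²) = √16 = 4
|BC| = √((11)² + (0)²) = √121 = 11
|CD| = √((0)² + (4)²) = √16 = 4
|DA| = √((-11)² + (0)²) = √121 = 11
Perimeter = 4 + 11 + 4 + 11 = 30.

30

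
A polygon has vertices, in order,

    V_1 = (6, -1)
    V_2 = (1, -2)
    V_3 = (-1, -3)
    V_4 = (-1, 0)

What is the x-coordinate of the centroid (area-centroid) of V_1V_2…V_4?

Apply the surveyor's formula. First the cross-terms c_i = x_i·y_{i+1} − x_{i+1}·y_i:
  -11, -5, -3, 1  ⇒  2A = -18, A = -9.
Then Σ (x_i + x_{i+1})·c_i = -66, so x̄ = -66 / (6·(-9)) = 11/9.

11/9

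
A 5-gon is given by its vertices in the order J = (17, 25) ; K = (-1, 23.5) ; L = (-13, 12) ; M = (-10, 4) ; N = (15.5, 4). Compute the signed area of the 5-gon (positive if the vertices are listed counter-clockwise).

501.75

Σ = (424.5) + (293.5) + (68) + (-102) + (319.5) = 1003.5
Signed area = Σ/2 = 501.75 (positive ⇒ counter-clockwise traversal).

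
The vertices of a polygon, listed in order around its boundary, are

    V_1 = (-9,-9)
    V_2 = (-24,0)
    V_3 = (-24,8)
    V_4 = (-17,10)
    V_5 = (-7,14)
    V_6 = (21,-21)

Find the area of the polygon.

V_1→V_2: (-9)(0) − (-24)(-9) = -216
V_2→V_3: (-24)(8) − (-24)(0) = -192
V_3→V_4: (-24)(10) − (-17)(8) = -104
V_4→V_5: (-17)(14) − (-7)(10) = -168
V_5→V_6: (-7)(-21) − (21)(14) = -147
V_6→V_1: (21)(-9) − (-9)(-21) = -378
Σ = -1205
Area = |Σ|/2 = 602.5.

602.5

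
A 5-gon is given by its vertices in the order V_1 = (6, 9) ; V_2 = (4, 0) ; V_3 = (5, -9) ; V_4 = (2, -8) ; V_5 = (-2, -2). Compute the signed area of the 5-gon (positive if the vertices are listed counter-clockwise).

Σ = (-36) + (-36) + (-22) + (-20) + (-6) = -120
Signed area = Σ/2 = -60 (negative ⇒ clockwise traversal).

-60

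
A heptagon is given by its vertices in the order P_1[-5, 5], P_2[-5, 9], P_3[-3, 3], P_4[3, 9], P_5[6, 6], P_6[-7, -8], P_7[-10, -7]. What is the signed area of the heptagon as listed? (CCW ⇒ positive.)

Apply the shoelace (surveyor's) formula: 2A = Σ (x_i·y_{i+1} − x_{i+1}·y_i), indices taken mod 7.
Σ = (-20) + (12) + (-36) + (-36) + (-6) + (-31) + (-85) = -202
Signed area = Σ/2 = -101 (negative ⇒ clockwise traversal).

-101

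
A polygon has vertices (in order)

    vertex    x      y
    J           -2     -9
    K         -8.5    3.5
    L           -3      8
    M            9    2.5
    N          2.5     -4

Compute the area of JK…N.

146.625

J→K: (-2)(3.5) − (-8.5)(-9) = -83.5
K→L: (-8.5)(8) − (-3)(3.5) = -57.5
L→M: (-3)(2.5) − (9)(8) = -79.5
M→N: (9)(-4) − (2.5)(2.5) = -42.25
N→J: (2.5)(-9) − (-2)(-4) = -30.5
Σ = -293.25
Area = |Σ|/2 = 146.625.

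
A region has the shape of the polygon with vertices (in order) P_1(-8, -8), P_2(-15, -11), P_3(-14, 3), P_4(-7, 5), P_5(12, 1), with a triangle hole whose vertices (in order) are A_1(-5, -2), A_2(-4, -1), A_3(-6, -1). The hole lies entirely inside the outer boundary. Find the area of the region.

216.5

Outer boundary:
Apply the shoelace (surveyor's) formula: 2A = Σ (x_i·y_{i+1} − x_{i+1}·y_i), indices taken mod 5.
P_1→P_2: (-8)(-11) − (-15)(-8) = -32
P_2→P_3: (-15)(3) − (-14)(-11) = -199
P_3→P_4: (-14)(5) − (-7)(3) = -49
P_4→P_5: (-7)(1) − (12)(5) = -67
P_5→P_1: (12)(-8) − (-8)(1) = -88
Σ = -435
Area = |Σ|/2 = 217.5.
Hole:
Σ = (-3) + (-2) + (7) = 2
Area = |Σ|/2 = 1.
Net area = 217.5 − 1 = 216.5.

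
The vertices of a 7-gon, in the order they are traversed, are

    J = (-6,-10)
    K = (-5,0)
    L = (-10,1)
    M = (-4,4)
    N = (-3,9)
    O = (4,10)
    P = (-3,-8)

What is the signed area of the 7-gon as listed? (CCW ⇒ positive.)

-100.5

Σ = (-50) + (-5) + (-36) + (-24) + (-66) + (-2) + (-18) = -201
Signed area = Σ/2 = -100.5 (negative ⇒ clockwise traversal).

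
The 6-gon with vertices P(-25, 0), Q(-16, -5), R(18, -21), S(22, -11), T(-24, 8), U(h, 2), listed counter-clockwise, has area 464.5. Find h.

-25

The doubled signed area Σ (x_i y_{i+1} − x_{i+1} y_i) is linear in h.
With h=0 it equals 729; the coefficient of h is -8 (from the two edges through U).
So -8·h + 729 = 2·464.5 = 929 ⇒ h = -25.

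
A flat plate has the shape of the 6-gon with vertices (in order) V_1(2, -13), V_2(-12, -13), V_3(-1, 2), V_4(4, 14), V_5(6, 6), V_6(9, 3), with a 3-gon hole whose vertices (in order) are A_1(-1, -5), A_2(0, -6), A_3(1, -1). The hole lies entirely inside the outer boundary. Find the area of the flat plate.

Outer boundary:
Apply Gauss's area formula: 2A = Σ (x_i·y_{i+1} − x_{i+1}·y_i), indices taken mod 6.
Σ = (-182) + (-37) + (-22) + (-60) + (-36) + (-123) = -460
Area = |Σ|/2 = 230.
Hole:
Apply the shoelace (surveyor's) formula: 2A = Σ (x_i·y_{i+1} − x_{i+1}·y_i), indices taken mod 3.
A_1→A_2: (-1)(-6) − (0)(-5) = 6
A_2→A_3: (0)(-1) − (1)(-6) = 6
A_3→A_1: (1)(-5) − (-1)(-1) = -6
Σ = 6
Area = |Σ|/2 = 3.
Net area = 230 − 3 = 227.

227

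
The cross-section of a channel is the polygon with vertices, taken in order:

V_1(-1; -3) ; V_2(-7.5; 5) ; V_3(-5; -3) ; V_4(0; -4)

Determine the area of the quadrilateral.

Apply the shoelace formula: 2A = Σ (x_i·y_{i+1} − x_{i+1}·y_i), indices taken mod 4.
Cross-terms: -27.5, 47.5, 20, -4  ⇒  Σ = 36
Area = |Σ|/2 = 18.

18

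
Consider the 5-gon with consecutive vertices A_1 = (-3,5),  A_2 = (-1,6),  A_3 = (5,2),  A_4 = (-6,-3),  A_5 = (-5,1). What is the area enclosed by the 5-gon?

Apply the surveyor's formula: 2A = Σ (x_i·y_{i+1} − x_{i+1}·y_i), indices taken mod 5.
A_1→A_2: (-3)(6) − (-1)(5) = -13
A_2→A_3: (-1)(2) − (5)(6) = -32
A_3→A_4: (5)(-3) − (-6)(2) = -3
A_4→A_5: (-6)(1) − (-5)(-3) = -21
A_5→A_1: (-5)(5) − (-3)(1) = -22
Σ = -91
Area = |Σ|/2 = 45.5.

45.5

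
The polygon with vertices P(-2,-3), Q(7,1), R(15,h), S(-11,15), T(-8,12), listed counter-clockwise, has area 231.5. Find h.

Write out the shoelace sum; only the two edges meeting at R involve h:
2·Area = [(7·h − 15·1) + (15·15 − (-11)·h)] + 55
       = 18·h + 265 = 463
⇒ h = 11.

11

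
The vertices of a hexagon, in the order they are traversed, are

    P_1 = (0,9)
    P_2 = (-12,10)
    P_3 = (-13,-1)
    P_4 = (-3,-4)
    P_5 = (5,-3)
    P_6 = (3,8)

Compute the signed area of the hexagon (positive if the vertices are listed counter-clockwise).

202

Apply the shoelace formula: 2A = Σ (x_i·y_{i+1} − x_{i+1}·y_i), indices taken mod 6.
Cross-terms: 108, 142, 49, 29, 49, 27  ⇒  Σ = 404
Signed area = Σ/2 = 202 (positive ⇒ counter-clockwise traversal).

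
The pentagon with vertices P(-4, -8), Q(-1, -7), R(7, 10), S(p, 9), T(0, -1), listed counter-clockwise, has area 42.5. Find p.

Write out the shoelace sum; only the two edges meeting at S involve p:
2·Area = [(7·9 − p·10) + (p·(-1) − 0·9)] + 55
       = -11·p + 118 = 85
⇒ p = 3.

3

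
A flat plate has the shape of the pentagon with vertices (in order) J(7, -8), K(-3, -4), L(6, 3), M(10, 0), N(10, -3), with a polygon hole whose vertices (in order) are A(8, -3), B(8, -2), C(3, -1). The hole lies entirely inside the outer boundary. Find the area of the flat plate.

75.5

Outer boundary:
Apply the shoelace formula: 2A = Σ (x_i·y_{i+1} − x_{i+1}·y_i), indices taken mod 5.
Σ = (-52) + (15) + (-30) + (-30) + (-59) = -156
Area = |Σ|/2 = 78.
Hole:
Apply the surveyor's formula: 2A = Σ (x_i·y_{i+1} − x_{i+1}·y_i), indices taken mod 3.
A→B: (8)(-2) − (8)(-3) = 8
B→C: (8)(-1) − (3)(-2) = -2
C→A: (3)(-3) − (8)(-1) = -1
Σ = 5
Area = |Σ|/2 = 2.5.
Net area = 78 − 2.5 = 75.5.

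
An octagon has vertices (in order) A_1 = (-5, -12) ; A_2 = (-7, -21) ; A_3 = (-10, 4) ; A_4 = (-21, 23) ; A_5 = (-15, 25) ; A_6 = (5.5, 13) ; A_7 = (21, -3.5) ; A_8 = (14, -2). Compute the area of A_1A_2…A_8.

669.375

Apply the shoelace (surveyor's) formula: 2A = Σ (x_i·y_{i+1} − x_{i+1}·y_i), indices taken mod 8.
Cross-terms: 21, -238, -146, -180, -332.5, -292.25, 7, -178  ⇒  Σ = -1338.75
Area = |Σ|/2 = 669.375.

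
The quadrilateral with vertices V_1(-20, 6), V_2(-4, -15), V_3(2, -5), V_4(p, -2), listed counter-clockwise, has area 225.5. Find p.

11

Write out the shoelace sum; only the two edges meeting at V_4 involve p:
2·Area = [(2·(-2) − p·(-5)) + (p·6 − (-20)·(-2))] + 374
       = 11·p + 330 = 451
⇒ p = 11.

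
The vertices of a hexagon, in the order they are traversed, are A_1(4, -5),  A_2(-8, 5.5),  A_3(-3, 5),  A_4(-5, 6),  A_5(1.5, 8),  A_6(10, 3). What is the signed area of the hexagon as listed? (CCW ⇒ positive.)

Apply the shoelace formula: 2A = Σ (x_i·y_{i+1} − x_{i+1}·y_i), indices taken mod 6.
Cross-terms: -18, -23.5, 7, -49, -75.5, -62  ⇒  Σ = -221
Signed area = Σ/2 = -110.5 (negative ⇒ clockwise traversal).

-110.5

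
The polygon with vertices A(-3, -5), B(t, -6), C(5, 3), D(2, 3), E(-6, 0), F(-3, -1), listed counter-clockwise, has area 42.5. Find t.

The doubled signed area Σ (x_i y_{i+1} − x_{i+1} y_i) is linear in t.
With t=0 it equals 93; the coefficient of t is 8 (from the two edges through B).
So 8·t + 93 = 2·42.5 = 85 ⇒ t = -1.

-1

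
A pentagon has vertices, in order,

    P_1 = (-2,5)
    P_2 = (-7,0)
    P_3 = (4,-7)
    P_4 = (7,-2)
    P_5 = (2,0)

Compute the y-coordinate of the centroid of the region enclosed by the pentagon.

Apply the shoelace formula. First the cross-terms c_i = x_i·y_{i+1} − x_{i+1}·y_i:
  35, 49, 41, 4, 10  ⇒  2A = 139, A = 69.5.
Then Σ (y_i + y_{i+1})·c_i = -495, so ȳ = -495 / (6·69.5) = -165/139.

-165/139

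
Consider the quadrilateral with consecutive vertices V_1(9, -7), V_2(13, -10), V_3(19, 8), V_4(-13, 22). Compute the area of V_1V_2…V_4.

Σ = (1) + (294) + (522) + (-107) = 710
Area = |Σ|/2 = 355.

355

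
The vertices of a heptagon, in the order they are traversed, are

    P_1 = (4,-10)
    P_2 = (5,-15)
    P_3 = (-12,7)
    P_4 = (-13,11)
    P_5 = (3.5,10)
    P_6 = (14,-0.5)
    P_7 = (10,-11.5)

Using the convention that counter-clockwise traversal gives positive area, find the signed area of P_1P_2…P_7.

-358.125

Apply Gauss's area formula: 2A = Σ (x_i·y_{i+1} − x_{i+1}·y_i), indices taken mod 7.
P_1→P_2: (4)(-15) − (5)(-10) = -10
P_2→P_3: (5)(7) − (-12)(-15) = -145
P_3→P_4: (-12)(11) − (-13)(7) = -41
P_4→P_5: (-13)(10) − (3.5)(11) = -168.5
P_5→P_6: (3.5)(-0.5) − (14)(10) = -141.75
P_6→P_7: (14)(-11.5) − (10)(-0.5) = -156
P_7→P_1: (10)(-10) − (4)(-11.5) = -54
Σ = -716.25
Signed area = Σ/2 = -358.125 (negative ⇒ clockwise traversal).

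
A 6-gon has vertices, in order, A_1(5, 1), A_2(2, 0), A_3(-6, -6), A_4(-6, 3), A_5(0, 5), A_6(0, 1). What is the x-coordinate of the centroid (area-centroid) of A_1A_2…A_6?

-279/103

Apply the shoelace (surveyor's) formula. First the cross-terms c_i = x_i·y_{i+1} − x_{i+1}·y_i:
  -2, -12, -54, -30, 0, -5  ⇒  2A = -103, A = -51.5.
Then Σ (x_i + x_{i+1})·c_i = 837, so x̄ = 837 / (6·(-51.5)) = -279/103.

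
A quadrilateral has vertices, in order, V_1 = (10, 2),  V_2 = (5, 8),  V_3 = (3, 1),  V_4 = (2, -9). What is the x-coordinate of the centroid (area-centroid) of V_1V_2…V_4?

Apply the shoelace formula. First the cross-terms c_i = x_i·y_{i+1} − x_{i+1}·y_i:
  70, -19, -29, 94  ⇒  2A = 116, A = 58.
Then Σ (x_i + x_{i+1})·c_i = 1881, so x̄ = 1881 / (6·58) = 627/116.

627/116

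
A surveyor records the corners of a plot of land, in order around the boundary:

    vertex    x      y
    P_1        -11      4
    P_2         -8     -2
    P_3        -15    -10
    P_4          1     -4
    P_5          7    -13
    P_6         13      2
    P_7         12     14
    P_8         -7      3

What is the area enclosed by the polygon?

334.5

Apply Gauss's area formula: 2A = Σ (x_i·y_{i+1} − x_{i+1}·y_i), indices taken mod 8.
Σ = (54) + (50) + (70) + (15) + (183) + (158) + (134) + (5) = 669
Area = |Σ|/2 = 334.5.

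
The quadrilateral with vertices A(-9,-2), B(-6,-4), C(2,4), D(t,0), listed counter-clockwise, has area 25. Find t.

-7

The doubled signed area Σ (x_i y_{i+1} − x_{i+1} y_i) is linear in t.
With t=0 it equals 8; the coefficient of t is -6 (from the two edges through D).
So -6·t + 8 = 2·25 = 50 ⇒ t = -7.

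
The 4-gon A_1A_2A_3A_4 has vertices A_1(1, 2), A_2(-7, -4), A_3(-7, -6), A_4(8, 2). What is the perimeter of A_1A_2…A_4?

|A_1A_2| = √((-8)² + (-6)²) = √100 = 10
|A_2A_3| = √((0)² + (-2)²) = √4 = 2
|A_3A_4| = √((15)² + (8)²) = √289 = 17
|A_4A_1| = √((-7)² + (0)²) = √49 = 7
Perimeter = 10 + 2 + 17 + 7 = 36.

36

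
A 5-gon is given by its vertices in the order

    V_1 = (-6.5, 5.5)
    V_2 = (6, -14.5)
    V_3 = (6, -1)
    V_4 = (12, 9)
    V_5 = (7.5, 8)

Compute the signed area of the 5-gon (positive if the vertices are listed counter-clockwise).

165

Apply the shoelace (surveyor's) formula: 2A = Σ (x_i·y_{i+1} − x_{i+1}·y_i), indices taken mod 5.
Σ = (61.25) + (81) + (66) + (28.5) + (93.25) = 330
Signed area = Σ/2 = 165 (positive ⇒ counter-clockwise traversal).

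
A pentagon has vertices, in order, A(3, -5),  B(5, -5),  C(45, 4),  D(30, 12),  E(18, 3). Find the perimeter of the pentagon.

|AB| = √((2)² + (0)²) = √4 = 2
|BC| = √((40)² + (9)²) = √1681 = 41
|CD| = √((-15)² + (8)²) = √289 = 17
|DE| = √((-12)² + (-9)²) = √225 = 15
|EA| = √((-15)² + (-8)²) = √289 = 17
Perimeter = 2 + 41 + 17 + 15 + 17 = 92.

92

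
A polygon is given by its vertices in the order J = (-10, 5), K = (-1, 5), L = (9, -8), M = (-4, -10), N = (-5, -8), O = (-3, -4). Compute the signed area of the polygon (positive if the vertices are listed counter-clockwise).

-140.5

Apply the shoelace formula: 2A = Σ (x_i·y_{i+1} − x_{i+1}·y_i), indices taken mod 6.
Cross-terms: -45, -37, -122, -18, -4, -55  ⇒  Σ = -281
Signed area = Σ/2 = -140.5 (negative ⇒ clockwise traversal).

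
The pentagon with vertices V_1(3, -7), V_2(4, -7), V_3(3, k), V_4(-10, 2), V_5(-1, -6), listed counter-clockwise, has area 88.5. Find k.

4

Write out the shoelace sum; only the two edges meeting at V_3 involve k:
2·Area = [(4·k − 3·(-7)) + (3·2 − (-10)·k)] + 94
       = 14·k + 121 = 177
⇒ k = 4.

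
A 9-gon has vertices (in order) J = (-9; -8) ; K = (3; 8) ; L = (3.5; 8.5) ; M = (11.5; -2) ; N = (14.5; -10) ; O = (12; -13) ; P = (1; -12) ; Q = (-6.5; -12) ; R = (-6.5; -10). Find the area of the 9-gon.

J→K: (-9)(8) − (3)(-8) = -48
K→L: (3)(8.5) − (3.5)(8) = -2.5
L→M: (3.5)(-2) − (11.5)(8.5) = -104.75
M→N: (11.5)(-10) − (14.5)(-2) = -86
N→O: (14.5)(-13) − (12)(-10) = -68.5
O→P: (12)(-12) − (1)(-13) = -131
P→Q: (1)(-12) − (-6.5)(-12) = -90
Q→R: (-6.5)(-10) − (-6.5)(-12) = -13
R→J: (-6.5)(-8) − (-9)(-10) = -38
Σ = -581.75
Area = |Σ|/2 = 290.875.

290.875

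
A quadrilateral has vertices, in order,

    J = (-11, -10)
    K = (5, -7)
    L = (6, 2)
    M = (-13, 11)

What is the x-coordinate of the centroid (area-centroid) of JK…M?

Apply the surveyor's formula. First the cross-terms c_i = x_i·y_{i+1} − x_{i+1}·y_i:
  127, 52, 92, 251  ⇒  2A = 522, A = 261.
Then Σ (x_i + x_{i+1})·c_i = -6858, so x̄ = -6858 / (6·261) = -127/29.

-127/29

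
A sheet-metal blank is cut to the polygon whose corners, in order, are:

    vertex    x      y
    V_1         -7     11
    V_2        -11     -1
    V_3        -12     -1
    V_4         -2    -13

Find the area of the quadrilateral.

84

Apply Gauss's area formula: 2A = Σ (x_i·y_{i+1} − x_{i+1}·y_i), indices taken mod 4.
Cross-terms: 128, -1, 154, -113  ⇒  Σ = 168
Area = |Σ|/2 = 84.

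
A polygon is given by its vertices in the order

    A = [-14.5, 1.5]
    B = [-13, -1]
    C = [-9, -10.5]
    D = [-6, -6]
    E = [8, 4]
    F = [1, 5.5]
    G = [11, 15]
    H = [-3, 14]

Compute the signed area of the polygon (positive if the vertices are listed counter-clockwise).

284.25

Apply the shoelace (surveyor's) formula: 2A = Σ (x_i·y_{i+1} − x_{i+1}·y_i), indices taken mod 8.
Cross-terms: 34, 127.5, -9, 24, 40, -45.5, 199, 198.5  ⇒  Σ = 568.5
Signed area = Σ/2 = 284.25 (positive ⇒ counter-clockwise traversal).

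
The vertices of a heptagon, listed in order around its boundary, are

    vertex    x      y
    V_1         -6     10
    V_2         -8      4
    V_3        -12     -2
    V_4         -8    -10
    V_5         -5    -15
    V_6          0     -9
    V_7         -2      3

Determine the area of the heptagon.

159.5

Cross-terms: 56, 64, 104, 70, 45, -18, -2  ⇒  Σ = 319
Area = |Σ|/2 = 159.5.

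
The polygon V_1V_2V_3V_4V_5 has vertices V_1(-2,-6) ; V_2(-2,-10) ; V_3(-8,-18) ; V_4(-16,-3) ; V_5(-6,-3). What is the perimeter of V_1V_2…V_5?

|V_1V_2| = √((0)² + (-4)²) = √16 = 4
|V_2V_3| = √((-6)² + (-8)²) = √100 = 10
|V_3V_4| = √((-8)² + (15)²) = √289 = 17
|V_4V_5| = √((10)² + (0)²) = √100 = 10
|V_5V_1| = √((4)² + (-3)²) = √25 = 5
Perimeter = 4 + 10 + 17 + 10 + 5 = 46.

46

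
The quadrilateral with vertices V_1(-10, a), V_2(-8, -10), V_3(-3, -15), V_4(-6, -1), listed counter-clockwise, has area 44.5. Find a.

The doubled signed area Σ (x_i y_{i+1} − x_{i+1} y_i) is linear in a.
With a=0 it equals 93; the coefficient of a is 2 (from the two edges through V_1).
So 2·a + 93 = 2·44.5 = 89 ⇒ a = -2.

-2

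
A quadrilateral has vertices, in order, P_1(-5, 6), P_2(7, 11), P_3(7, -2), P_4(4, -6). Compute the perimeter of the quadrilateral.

|P_1P_2| = √((12)² + (5)²) = √169 = 13
|P_2P_3| = √((0)² + (-13)²) = √169 = 13
|P_3P_4| = √((-3)² + (-4)²) = √25 = 5
|P_4P_1| = √((-9)² + (12)²) = √225 = 15
Perimeter = 13 + 13 + 5 + 15 = 46.

46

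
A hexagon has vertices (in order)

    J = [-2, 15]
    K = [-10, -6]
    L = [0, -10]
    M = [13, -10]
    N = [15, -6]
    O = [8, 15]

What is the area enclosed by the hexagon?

443.5

Apply the shoelace (surveyor's) formula: 2A = Σ (x_i·y_{i+1} − x_{i+1}·y_i), indices taken mod 6.
Σ = (162) + (100) + (130) + (72) + (273) + (150) = 887
Area = |Σ|/2 = 443.5.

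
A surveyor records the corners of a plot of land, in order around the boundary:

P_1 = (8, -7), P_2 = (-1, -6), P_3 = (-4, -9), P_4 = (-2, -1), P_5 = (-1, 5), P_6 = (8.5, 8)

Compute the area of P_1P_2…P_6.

Cross-terms: -55, -15, -14, -11, -50.5, -123.5  ⇒  Σ = -269
Area = |Σ|/2 = 134.5.

134.5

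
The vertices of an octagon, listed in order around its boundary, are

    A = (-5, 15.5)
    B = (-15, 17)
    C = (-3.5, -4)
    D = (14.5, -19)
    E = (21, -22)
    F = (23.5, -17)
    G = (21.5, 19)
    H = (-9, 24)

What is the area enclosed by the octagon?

Σ = (147.5) + (119.5) + (124.5) + (80) + (160) + (812) + (687) + (-19.5) = 2111
Area = |Σ|/2 = 1055.5.

1055.5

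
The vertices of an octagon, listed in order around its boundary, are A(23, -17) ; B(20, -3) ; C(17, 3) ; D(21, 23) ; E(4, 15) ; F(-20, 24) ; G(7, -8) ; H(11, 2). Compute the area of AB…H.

595

Apply the shoelace formula: 2A = Σ (x_i·y_{i+1} − x_{i+1}·y_i), indices taken mod 8.
Cross-terms: 271, 111, 328, 223, 396, -8, 102, -233  ⇒  Σ = 1190
Area = |Σ|/2 = 595.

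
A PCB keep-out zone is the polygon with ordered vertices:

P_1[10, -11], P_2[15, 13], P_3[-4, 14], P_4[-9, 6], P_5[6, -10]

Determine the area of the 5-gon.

373.5

Apply the shoelace formula: 2A = Σ (x_i·y_{i+1} − x_{i+1}·y_i), indices taken mod 5.
Σ = (295) + (262) + (102) + (54) + (34) = 747
Area = |Σ|/2 = 373.5.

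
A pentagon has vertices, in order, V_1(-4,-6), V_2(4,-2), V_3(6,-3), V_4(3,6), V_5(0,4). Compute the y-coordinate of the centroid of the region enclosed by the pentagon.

Apply Gauss's area formula. First the cross-terms c_i = x_i·y_{i+1} − x_{i+1}·y_i:
  32, 0, 45, 12, 16  ⇒  2A = 105, A = 52.5.
Then Σ (y_i + y_{i+1})·c_i = -33, so ȳ = -33 / (6·52.5) = -11/105.

-11/105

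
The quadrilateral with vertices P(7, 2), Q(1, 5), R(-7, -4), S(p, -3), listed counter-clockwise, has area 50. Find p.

-1

The doubled signed area Σ (x_i y_{i+1} − x_{i+1} y_i) is linear in p.
With p=0 it equals 106; the coefficient of p is 6 (from the two edges through S).
So 6·p + 106 = 2·50 = 100 ⇒ p = -1.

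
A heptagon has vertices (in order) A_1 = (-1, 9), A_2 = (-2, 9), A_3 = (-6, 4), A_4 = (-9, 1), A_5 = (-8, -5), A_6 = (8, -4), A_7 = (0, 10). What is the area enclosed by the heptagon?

150

Σ = (9) + (46) + (30) + (53) + (72) + (80) + (10) = 300
Area = |Σ|/2 = 150.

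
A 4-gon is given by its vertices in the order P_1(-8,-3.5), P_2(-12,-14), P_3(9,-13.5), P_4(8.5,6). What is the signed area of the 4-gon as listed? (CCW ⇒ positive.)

272.5

Σ = (70) + (288) + (168.75) + (18.25) = 545
Signed area = Σ/2 = 272.5 (positive ⇒ counter-clockwise traversal).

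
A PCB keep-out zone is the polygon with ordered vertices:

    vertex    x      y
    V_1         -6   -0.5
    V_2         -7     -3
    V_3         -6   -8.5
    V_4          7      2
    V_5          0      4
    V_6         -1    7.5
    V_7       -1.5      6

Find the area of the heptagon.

88.75

Apply Gauss's area formula: 2A = Σ (x_i·y_{i+1} − x_{i+1}·y_i), indices taken mod 7.
Σ = (14.5) + (41.5) + (47.5) + (28) + (4) + (5.25) + (36.75) = 177.5
Area = |Σ|/2 = 88.75.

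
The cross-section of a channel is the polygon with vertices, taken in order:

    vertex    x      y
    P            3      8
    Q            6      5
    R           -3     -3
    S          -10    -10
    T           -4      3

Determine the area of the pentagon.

Σ = (-33) + (-3) + (0) + (-70) + (-41) = -147
Area = |Σ|/2 = 73.5.

73.5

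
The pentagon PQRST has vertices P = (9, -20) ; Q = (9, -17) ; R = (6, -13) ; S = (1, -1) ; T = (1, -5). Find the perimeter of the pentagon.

42

|PQ| = √((0)² + (3)²) = √9 = 3
|QR| = √((-3)² + (4)²) = √25 = 5
|RS| = √((-5)² + (12)²) = √169 = 13
|ST| = √((0)² + (-4)²) = √16 = 4
|TP| = √((8)² + (-15)²) = √289 = 17
Perimeter = 3 + 5 + 13 + 4 + 17 = 42.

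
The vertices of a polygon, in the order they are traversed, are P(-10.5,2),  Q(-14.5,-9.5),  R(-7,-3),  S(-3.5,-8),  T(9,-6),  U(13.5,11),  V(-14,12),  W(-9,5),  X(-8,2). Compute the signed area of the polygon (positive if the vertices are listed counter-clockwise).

Apply the surveyor's formula: 2A = Σ (x_i·y_{i+1} − x_{i+1}·y_i), indices taken mod 9.
P→Q: (-10.5)(-9.5) − (-14.5)(2) = 128.75
Q→R: (-14.5)(-3) − (-7)(-9.5) = -23
R→S: (-7)(-8) − (-3.5)(-3) = 45.5
S→T: (-3.5)(-6) − (9)(-8) = 93
T→U: (9)(11) − (13.5)(-6) = 180
U→V: (13.5)(12) − (-14)(11) = 316
V→W: (-14)(5) − (-9)(12) = 38
W→X: (-9)(2) − (-8)(5) = 22
X→P: (-8)(2) − (-10.5)(2) = 5
Σ = 805.25
Signed area = Σ/2 = 402.625 (positive ⇒ counter-clockwise traversal).

402.625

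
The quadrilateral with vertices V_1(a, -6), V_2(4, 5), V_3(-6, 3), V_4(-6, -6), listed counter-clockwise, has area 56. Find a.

Write out the shoelace sum; only the two edges meeting at V_1 involve a:
2·Area = [((-6)·(-6) − a·(-6)) + (a·5 − 4·(-6))] + 96
       = 11·a + 156 = 112
⇒ a = -4.

-4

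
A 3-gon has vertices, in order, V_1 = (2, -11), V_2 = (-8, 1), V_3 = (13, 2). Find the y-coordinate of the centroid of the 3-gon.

Apply Gauss's area formula. First the cross-terms c_i = x_i·y_{i+1} − x_{i+1}·y_i:
  -86, -29, -147  ⇒  2A = -262, A = -131.
Then Σ (y_i + y_{i+1})·c_i = 2096, so ȳ = 2096 / (6·(-131)) = -8/3.

-8/3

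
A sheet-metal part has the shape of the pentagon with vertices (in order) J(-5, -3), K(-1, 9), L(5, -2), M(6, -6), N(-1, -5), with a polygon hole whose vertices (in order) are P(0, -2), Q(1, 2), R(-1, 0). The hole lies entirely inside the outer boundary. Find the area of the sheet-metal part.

80.5

Outer boundary:
Cross-terms: -48, -43, -18, -36, -22  ⇒  Σ = -167
Area = |Σ|/2 = 83.5.
Hole:
Cross-terms: 2, 2, 2  ⇒  Σ = 6
Area = |Σ|/2 = 3.
Net area = 83.5 − 3 = 80.5.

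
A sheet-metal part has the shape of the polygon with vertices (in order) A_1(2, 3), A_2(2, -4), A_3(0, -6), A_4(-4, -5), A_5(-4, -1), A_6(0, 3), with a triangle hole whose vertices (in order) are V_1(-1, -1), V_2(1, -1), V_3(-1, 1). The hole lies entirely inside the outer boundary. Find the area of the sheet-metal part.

40

Outer boundary:
Apply Gauss's area formula: 2A = Σ (x_i·y_{i+1} − x_{i+1}·y_i), indices taken mod 6.
Σ = (-14) + (-12) + (-24) + (-16) + (-12) + (-6) = -84
Area = |Σ|/2 = 42.
Hole:
Apply the surveyor's formula: 2A = Σ (x_i·y_{i+1} − x_{i+1}·y_i), indices taken mod 3.
Σ = (2) + (0) + (2) = 4
Area = |Σ|/2 = 2.
Net area = 42 − 2 = 40.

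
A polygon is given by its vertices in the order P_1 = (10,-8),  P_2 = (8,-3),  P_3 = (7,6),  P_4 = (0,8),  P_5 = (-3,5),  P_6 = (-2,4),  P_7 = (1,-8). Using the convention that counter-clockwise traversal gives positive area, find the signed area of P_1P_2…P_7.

Apply the surveyor's formula: 2A = Σ (x_i·y_{i+1} − x_{i+1}·y_i), indices taken mod 7.
Σ = (34) + (69) + (56) + (24) + (-2) + (12) + (72) = 265
Signed area = Σ/2 = 132.5 (positive ⇒ counter-clockwise traversal).

132.5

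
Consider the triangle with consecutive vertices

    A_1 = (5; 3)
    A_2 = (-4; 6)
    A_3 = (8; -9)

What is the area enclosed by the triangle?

49.5

Apply the shoelace (surveyor's) formula: 2A = Σ (x_i·y_{i+1} − x_{i+1}·y_i), indices taken mod 3.
Cross-terms: 42, -12, 69  ⇒  Σ = 99
Area = |Σ|/2 = 49.5.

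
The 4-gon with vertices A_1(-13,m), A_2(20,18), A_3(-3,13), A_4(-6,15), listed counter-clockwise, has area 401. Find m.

Write out the shoelace sum; only the two edges meeting at A_1 involve m:
2·Area = [((-6)·m − (-13)·15) + ((-13)·18 − 20·m)] + 347
       = -26·m + 308 = 802
⇒ m = -19.

-19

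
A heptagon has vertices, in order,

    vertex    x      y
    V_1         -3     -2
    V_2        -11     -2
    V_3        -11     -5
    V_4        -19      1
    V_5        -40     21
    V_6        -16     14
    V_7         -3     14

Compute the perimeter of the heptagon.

104

|V_1V_2| = √((-8)² + (0)²) = √64 = 8
|V_2V_3| = √((0)² + (-3)²) = √9 = 3
|V_3V_4| = √((-8)² + (6)²) = √100 = 10
|V_4V_5| = √((-21)² + (20)²) = √841 = 29
|V_5V_6| = √((24)² + (-7)²) = √625 = 25
|V_6V_7| = √((13)² + (0)²) = √169 = 13
|V_7V_1| = √((0)² + (-16)²) = √256 = 16
Perimeter = 8 + 3 + 10 + 29 + 25 + 13 + 16 = 104.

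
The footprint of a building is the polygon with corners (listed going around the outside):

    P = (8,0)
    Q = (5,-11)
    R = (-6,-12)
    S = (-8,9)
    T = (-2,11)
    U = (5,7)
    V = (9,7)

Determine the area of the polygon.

Apply the shoelace (surveyor's) formula: 2A = Σ (x_i·y_{i+1} − x_{i+1}·y_i), indices taken mod 7.
Σ = (-88) + (-126) + (-150) + (-70) + (-69) + (-28) + (-56) = -587
Area = |Σ|/2 = 293.5.

293.5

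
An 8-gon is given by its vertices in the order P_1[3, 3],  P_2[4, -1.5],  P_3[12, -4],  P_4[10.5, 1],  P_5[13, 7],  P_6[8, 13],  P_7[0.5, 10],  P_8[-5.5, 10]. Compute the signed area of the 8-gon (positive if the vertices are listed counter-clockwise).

Apply the shoelace formula: 2A = Σ (x_i·y_{i+1} − x_{i+1}·y_i), indices taken mod 8.
Σ = (-16.5) + (2) + (54) + (60.5) + (113) + (73.5) + (60) + (-46.5) = 300
Signed area = Σ/2 = 150 (positive ⇒ counter-clockwise traversal).

150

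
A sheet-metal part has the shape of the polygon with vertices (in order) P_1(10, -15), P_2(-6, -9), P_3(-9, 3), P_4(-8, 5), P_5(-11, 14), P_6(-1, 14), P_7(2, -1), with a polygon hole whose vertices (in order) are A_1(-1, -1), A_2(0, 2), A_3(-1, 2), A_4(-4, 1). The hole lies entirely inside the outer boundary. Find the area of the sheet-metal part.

266

Outer boundary:
Apply Gauss's area formula: 2A = Σ (x_i·y_{i+1} − x_{i+1}·y_i), indices taken mod 7.
Σ = (-180) + (-99) + (-21) + (-57) + (-140) + (-27) + (-20) = -544
Area = |Σ|/2 = 272.
Hole:
Apply the surveyor's formula: 2A = Σ (x_i·y_{i+1} − x_{i+1}·y_i), indices taken mod 4.
Cross-terms: -2, 2, 7, 5  ⇒  Σ = 12
Area = |Σ|/2 = 6.
Net area = 272 − 6 = 266.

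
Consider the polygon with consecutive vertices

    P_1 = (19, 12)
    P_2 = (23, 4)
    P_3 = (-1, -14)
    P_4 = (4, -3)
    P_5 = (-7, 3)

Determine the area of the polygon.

304.5

Σ = (-200) + (-318) + (59) + (-9) + (-141) = -609
Area = |Σ|/2 = 304.5.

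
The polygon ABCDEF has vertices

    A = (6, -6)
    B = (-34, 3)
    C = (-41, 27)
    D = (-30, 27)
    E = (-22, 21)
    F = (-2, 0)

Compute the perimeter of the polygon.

|AB| = √((-40)² + (9)²) = √1681 = 41
|BC| = √((-7)² + (24)²) = √625 = 25
|CD| = √((11)² + (0)²) = √121 = 11
|DE| = √((8)² + (-6)²) = √100 = 10
|EF| = √((20)² + (-21)²) = √841 = 29
|FA| = √((8)² + (-6)²) = √100 = 10
Perimeter = 41 + 25 + 11 + 10 + 29 + 10 = 126.

126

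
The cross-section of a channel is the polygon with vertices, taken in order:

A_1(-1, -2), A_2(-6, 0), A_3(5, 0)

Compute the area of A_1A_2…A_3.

11

Apply the shoelace (surveyor's) formula: 2A = Σ (x_i·y_{i+1} − x_{i+1}·y_i), indices taken mod 3.
Σ = (-12) + (0) + (-10) = -22
Area = |Σ|/2 = 11.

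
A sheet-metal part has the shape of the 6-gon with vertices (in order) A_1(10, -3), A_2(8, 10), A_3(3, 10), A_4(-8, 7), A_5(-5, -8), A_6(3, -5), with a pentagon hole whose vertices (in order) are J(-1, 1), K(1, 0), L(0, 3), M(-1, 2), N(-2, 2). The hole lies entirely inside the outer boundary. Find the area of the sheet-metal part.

Outer boundary:
Apply the surveyor's formula: 2A = Σ (x_i·y_{i+1} − x_{i+1}·y_i), indices taken mod 6.
Σ = (124) + (50) + (101) + (99) + (49) + (41) = 464
Area = |Σ|/2 = 232.
Hole:
Apply Gauss's area formula: 2A = Σ (x_i·y_{i+1} − x_{i+1}·y_i), indices taken mod 5.
Σ = (-1) + (3) + (3) + (2) + (0) = 7
Area = |Σ|/2 = 3.5.
Net area = 232 − 3.5 = 228.5.

228.5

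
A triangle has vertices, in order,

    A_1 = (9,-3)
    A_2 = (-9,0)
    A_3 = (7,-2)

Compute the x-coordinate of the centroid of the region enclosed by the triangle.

Apply the surveyor's formula. First the cross-terms c_i = x_i·y_{i+1} − x_{i+1}·y_i:
  -27, 18, -3  ⇒  2A = -12, A = -6.
Then Σ (x_i + x_{i+1})·c_i = -84, so x̄ = -84 / (6·(-6)) = 7/3.

7/3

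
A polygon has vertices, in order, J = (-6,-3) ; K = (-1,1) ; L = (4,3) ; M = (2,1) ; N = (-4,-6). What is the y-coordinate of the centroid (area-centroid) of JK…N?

Apply the shoelace formula. First the cross-terms c_i = x_i·y_{i+1} − x_{i+1}·y_i:
  -9, -7, -2, -8, -24  ⇒  2A = -50, A = -25.
Then Σ (y_i + y_{i+1})·c_i = 238, so ȳ = 238 / (6·(-25)) = -119/75.

-119/75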